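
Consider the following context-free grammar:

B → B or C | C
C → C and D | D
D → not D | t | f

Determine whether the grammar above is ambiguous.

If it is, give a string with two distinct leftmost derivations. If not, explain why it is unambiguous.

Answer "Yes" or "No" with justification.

No - the grammar is unambiguous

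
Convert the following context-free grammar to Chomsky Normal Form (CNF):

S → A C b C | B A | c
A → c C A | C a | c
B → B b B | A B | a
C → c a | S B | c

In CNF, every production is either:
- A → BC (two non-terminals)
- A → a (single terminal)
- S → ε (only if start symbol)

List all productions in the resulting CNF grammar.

TB → b; S → c; TC → c; TA → a; A → c; B → a; C → c; S → A X0; X0 → C X1; X1 → TB C; S → B A; A → TC X2; X2 → C A; A → C TA; B → B X3; X3 → TB B; B → A B; C → TC TA; C → S B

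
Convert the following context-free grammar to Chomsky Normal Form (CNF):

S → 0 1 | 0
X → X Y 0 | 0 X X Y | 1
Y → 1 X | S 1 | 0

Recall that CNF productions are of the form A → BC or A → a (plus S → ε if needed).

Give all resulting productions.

T0 → 0; T1 → 1; S → 0; X → 1; Y → 0; S → T0 T1; X → X X0; X0 → Y T0; X → T0 X1; X1 → X X2; X2 → X Y; Y → T1 X; Y → S T1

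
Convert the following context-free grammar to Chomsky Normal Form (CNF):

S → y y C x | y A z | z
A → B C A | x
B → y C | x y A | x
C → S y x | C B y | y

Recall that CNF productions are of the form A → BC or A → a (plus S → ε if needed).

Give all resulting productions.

TY → y; TX → x; TZ → z; S → z; A → x; B → x; C → y; S → TY X0; X0 → TY X1; X1 → C TX; S → TY X2; X2 → A TZ; A → B X3; X3 → C A; B → TY C; B → TX X4; X4 → TY A; C → S X5; X5 → TY TX; C → C X6; X6 → B TY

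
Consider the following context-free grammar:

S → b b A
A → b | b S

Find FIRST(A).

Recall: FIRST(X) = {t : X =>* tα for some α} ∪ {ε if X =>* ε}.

We compute FIRST(A) using the standard algorithm.
FIRST(A) = {b}
FIRST(S) = {b}
Therefore, FIRST(A) = {b}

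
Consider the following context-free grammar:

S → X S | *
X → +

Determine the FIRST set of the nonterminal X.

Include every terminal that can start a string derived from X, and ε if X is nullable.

We compute FIRST(X) using the standard algorithm.
FIRST(S) = {*, +}
FIRST(X) = {+}
Therefore, FIRST(X) = {+}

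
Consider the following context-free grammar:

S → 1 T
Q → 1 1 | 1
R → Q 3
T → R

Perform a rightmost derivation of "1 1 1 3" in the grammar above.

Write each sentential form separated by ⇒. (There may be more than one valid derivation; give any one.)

S ⇒ 1 T ⇒ 1 R ⇒ 1 Q 3 ⇒ 1 1 1 3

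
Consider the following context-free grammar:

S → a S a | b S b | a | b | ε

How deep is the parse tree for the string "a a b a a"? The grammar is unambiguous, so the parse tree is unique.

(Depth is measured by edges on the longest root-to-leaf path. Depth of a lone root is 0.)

3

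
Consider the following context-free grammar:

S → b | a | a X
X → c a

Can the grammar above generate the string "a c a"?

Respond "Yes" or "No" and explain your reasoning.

Yes - a valid derivation exists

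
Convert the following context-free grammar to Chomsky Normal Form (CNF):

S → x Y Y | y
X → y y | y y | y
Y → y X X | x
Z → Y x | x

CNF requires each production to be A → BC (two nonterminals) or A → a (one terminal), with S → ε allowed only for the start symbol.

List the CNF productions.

TX → x; S → y; TY → y; X → y; Y → x; Z → x; S → TX X0; X0 → Y Y; X → TY TY; X → TY TY; Y → TY X1; X1 → X X; Z → Y TX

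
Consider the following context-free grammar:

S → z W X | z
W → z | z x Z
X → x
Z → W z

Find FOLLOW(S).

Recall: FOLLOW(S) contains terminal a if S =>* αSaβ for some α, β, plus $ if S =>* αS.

We compute FOLLOW(S) using the standard algorithm.
FOLLOW(S) starts with {$}.
FIRST(S) = {z}
FIRST(W) = {z}
FIRST(X) = {x}
FIRST(Z) = {z}
FOLLOW(S) = {$}
FOLLOW(W) = {x, z}
FOLLOW(X) = {$}
FOLLOW(Z) = {x, z}
Therefore, FOLLOW(S) = {$}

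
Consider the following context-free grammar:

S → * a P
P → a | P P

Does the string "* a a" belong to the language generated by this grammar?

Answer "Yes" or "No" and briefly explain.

Yes - a valid derivation exists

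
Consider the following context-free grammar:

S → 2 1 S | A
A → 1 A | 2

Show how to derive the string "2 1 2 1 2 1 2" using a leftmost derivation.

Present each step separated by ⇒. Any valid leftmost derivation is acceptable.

S ⇒ 2 1 S ⇒ 2 1 2 1 S ⇒ 2 1 2 1 2 1 S ⇒ 2 1 2 1 2 1 A ⇒ 2 1 2 1 2 1 2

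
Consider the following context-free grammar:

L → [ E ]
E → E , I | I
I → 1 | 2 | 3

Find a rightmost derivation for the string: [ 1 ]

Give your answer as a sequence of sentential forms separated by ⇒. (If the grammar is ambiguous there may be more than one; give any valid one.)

L ⇒ [ E ] ⇒ [ I ] ⇒ [ 1 ]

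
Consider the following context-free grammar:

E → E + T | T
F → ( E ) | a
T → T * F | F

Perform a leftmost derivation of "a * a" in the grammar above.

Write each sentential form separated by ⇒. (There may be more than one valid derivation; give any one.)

E ⇒ T ⇒ T * F ⇒ F * F ⇒ a * F ⇒ a * a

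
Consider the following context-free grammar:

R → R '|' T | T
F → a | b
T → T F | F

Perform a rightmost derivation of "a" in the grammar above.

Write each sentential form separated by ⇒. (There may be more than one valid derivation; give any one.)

R ⇒ T ⇒ F ⇒ a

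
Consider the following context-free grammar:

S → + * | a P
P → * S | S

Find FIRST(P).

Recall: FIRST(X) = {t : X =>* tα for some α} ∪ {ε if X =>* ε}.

We compute FIRST(P) using the standard algorithm.
FIRST(P) = {*, +, a}
FIRST(S) = {+, a}
Therefore, FIRST(P) = {*, +, a}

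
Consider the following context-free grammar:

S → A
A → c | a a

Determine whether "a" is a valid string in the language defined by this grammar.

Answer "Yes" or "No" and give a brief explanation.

No - no valid derivation exists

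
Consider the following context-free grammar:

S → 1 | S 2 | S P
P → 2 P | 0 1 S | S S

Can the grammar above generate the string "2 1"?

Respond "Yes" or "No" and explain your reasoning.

No - no valid derivation exists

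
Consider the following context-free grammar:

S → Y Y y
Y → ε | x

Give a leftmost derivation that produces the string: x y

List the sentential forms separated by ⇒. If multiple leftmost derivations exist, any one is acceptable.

S ⇒ Y Y y ⇒ Y y ⇒ x y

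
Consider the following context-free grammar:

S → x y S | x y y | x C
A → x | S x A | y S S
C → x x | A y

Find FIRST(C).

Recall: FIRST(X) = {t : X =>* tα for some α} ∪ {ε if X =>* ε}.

We compute FIRST(C) using the standard algorithm.
FIRST(A) = {x, y}
FIRST(C) = {x, y}
FIRST(S) = {x}
Therefore, FIRST(C) = {x, y}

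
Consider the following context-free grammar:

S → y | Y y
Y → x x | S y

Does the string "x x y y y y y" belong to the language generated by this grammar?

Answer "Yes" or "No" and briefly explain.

Yes - a valid derivation exists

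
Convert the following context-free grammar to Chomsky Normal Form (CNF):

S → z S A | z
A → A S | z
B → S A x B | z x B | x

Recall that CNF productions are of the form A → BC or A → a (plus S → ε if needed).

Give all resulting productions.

TZ → z; S → z; A → z; TX → x; B → x; S → TZ X0; X0 → S A; A → A S; B → S X1; X1 → A X2; X2 → TX B; B → TZ X3; X3 → TX B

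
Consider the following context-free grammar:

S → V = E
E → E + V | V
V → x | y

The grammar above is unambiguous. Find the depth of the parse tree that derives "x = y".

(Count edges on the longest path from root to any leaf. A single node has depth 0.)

3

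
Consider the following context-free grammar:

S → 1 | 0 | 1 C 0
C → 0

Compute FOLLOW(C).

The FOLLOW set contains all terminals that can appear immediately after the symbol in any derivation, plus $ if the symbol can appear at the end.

We compute FOLLOW(C) using the standard algorithm.
FOLLOW(S) starts with {$}.
FIRST(C) = {0}
FIRST(S) = {0, 1}
FOLLOW(C) = {0}
FOLLOW(S) = {$}
Therefore, FOLLOW(C) = {0}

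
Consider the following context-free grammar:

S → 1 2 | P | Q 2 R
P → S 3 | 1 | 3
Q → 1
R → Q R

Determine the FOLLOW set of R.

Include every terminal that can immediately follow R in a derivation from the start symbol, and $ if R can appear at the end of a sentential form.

We compute FOLLOW(R) using the standard algorithm.
FOLLOW(S) starts with {$}.
FIRST(P) = {1, 3}
FIRST(Q) = {1}
FIRST(R) = {1}
FIRST(S) = {1, 3}
FOLLOW(P) = {$, 3}
FOLLOW(Q) = {1, 2}
FOLLOW(R) = {$, 3}
FOLLOW(S) = {$, 3}
Therefore, FOLLOW(R) = {$, 3}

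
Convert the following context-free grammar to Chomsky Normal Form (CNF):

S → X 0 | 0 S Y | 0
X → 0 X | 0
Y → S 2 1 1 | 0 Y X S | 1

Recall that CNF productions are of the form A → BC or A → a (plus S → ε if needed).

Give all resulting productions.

T0 → 0; S → 0; X → 0; T2 → 2; T1 → 1; Y → 1; S → X T0; S → T0 X0; X0 → S Y; X → T0 X; Y → S X1; X1 → T2 X2; X2 → T1 T1; Y → T0 X3; X3 → Y X4; X4 → X S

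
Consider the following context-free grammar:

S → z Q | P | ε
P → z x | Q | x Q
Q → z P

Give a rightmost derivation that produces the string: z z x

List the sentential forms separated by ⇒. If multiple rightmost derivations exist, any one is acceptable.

S ⇒ P ⇒ Q ⇒ z P ⇒ z z x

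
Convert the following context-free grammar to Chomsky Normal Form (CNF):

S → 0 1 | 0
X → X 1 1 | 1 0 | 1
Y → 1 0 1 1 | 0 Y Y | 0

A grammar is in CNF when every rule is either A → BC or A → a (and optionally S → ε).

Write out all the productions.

T0 → 0; T1 → 1; S → 0; X → 1; Y → 0; S → T0 T1; X → X X0; X0 → T1 T1; X → T1 T0; Y → T1 X1; X1 → T0 X2; X2 → T1 T1; Y → T0 X3; X3 → Y Y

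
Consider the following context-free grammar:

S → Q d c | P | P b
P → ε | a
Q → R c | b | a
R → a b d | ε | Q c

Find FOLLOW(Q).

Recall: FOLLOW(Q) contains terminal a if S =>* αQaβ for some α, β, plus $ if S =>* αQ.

We compute FOLLOW(Q) using the standard algorithm.
FOLLOW(S) starts with {$}.
FIRST(P) = {a, ε}
FIRST(Q) = {a, b, c}
FIRST(R) = {a, b, c, ε}
FIRST(S) = {a, b, c, ε}
FOLLOW(P) = {$, b}
FOLLOW(Q) = {c, d}
FOLLOW(R) = {c}
FOLLOW(S) = {$}
Therefore, FOLLOW(Q) = {c, d}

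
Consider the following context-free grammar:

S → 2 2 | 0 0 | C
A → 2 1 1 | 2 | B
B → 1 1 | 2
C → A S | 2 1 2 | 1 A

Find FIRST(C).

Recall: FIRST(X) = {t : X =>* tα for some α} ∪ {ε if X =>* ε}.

We compute FIRST(C) using the standard algorithm.
FIRST(A) = {1, 2}
FIRST(B) = {1, 2}
FIRST(C) = {1, 2}
FIRST(S) = {0, 1, 2}
Therefore, FIRST(C) = {1, 2}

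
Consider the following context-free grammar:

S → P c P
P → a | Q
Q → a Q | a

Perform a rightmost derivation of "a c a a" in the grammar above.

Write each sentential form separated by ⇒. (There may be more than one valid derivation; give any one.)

S ⇒ P c P ⇒ P c Q ⇒ P c a Q ⇒ P c a a ⇒ a c a a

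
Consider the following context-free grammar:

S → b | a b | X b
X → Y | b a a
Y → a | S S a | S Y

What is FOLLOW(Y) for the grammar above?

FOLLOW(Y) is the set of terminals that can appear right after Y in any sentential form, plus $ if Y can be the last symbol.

We compute FOLLOW(Y) using the standard algorithm.
FOLLOW(S) starts with {$}.
FIRST(S) = {a, b}
FIRST(X) = {a, b}
FIRST(Y) = {a, b}
FOLLOW(S) = {$, a, b}
FOLLOW(X) = {b}
FOLLOW(Y) = {b}
Therefore, FOLLOW(Y) = {b}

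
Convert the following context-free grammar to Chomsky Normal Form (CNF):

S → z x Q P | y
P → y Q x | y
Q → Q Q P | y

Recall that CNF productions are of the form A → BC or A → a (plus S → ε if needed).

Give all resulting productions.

TZ → z; TX → x; S → y; TY → y; P → y; Q → y; S → TZ X0; X0 → TX X1; X1 → Q P; P → TY X2; X2 → Q TX; Q → Q X3; X3 → Q P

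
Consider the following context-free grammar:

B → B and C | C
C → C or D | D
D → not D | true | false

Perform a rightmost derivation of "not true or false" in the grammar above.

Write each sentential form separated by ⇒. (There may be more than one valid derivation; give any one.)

B ⇒ C ⇒ C or D ⇒ C or false ⇒ D or false ⇒ not D or false ⇒ not true or false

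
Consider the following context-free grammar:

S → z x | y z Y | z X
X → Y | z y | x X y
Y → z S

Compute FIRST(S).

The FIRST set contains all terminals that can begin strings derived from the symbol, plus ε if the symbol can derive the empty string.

We compute FIRST(S) using the standard algorithm.
FIRST(S) = {y, z}
FIRST(X) = {x, z}
FIRST(Y) = {z}
Therefore, FIRST(S) = {y, z}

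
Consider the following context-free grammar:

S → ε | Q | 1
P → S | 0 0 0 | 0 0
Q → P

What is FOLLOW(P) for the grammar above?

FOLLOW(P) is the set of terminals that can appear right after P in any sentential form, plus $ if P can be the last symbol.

We compute FOLLOW(P) using the standard algorithm.
FOLLOW(S) starts with {$}.
FIRST(P) = {0, 1, ε}
FIRST(Q) = {0, 1, ε}
FIRST(S) = {0, 1, ε}
FOLLOW(P) = {$}
FOLLOW(Q) = {$}
FOLLOW(S) = {$}
Therefore, FOLLOW(P) = {$}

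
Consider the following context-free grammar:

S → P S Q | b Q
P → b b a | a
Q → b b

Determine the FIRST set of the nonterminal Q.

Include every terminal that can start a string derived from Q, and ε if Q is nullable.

We compute FIRST(Q) using the standard algorithm.
FIRST(P) = {a, b}
FIRST(Q) = {b}
FIRST(S) = {a, b}
Therefore, FIRST(Q) = {b}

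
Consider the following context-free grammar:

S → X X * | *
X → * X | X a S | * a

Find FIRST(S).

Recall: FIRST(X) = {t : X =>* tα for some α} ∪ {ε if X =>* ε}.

We compute FIRST(S) using the standard algorithm.
FIRST(S) = {*}
FIRST(X) = {*}
Therefore, FIRST(S) = {*}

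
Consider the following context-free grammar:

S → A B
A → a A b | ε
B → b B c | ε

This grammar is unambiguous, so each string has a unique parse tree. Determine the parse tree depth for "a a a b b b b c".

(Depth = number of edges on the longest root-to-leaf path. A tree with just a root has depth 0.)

5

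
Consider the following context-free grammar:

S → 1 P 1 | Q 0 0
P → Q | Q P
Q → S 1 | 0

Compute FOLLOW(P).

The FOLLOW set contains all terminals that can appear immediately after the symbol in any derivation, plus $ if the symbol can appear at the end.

We compute FOLLOW(P) using the standard algorithm.
FOLLOW(S) starts with {$}.
FIRST(P) = {0, 1}
FIRST(Q) = {0, 1}
FIRST(S) = {0, 1}
FOLLOW(P) = {1}
FOLLOW(Q) = {0, 1}
FOLLOW(S) = {$, 1}
Therefore, FOLLOW(P) = {1}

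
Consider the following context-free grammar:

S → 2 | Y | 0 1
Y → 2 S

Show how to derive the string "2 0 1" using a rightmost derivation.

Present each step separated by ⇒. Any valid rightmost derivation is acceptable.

S ⇒ Y ⇒ 2 S ⇒ 2 0 1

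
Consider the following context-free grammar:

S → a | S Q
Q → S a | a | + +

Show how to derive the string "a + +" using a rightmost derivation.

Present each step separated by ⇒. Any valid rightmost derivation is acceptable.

S ⇒ S Q ⇒ S + + ⇒ a + +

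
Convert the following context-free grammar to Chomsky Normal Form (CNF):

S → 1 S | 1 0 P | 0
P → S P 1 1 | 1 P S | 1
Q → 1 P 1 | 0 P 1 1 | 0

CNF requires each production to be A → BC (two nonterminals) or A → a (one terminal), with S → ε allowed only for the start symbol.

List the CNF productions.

T1 → 1; T0 → 0; S → 0; P → 1; Q → 0; S → T1 S; S → T1 X0; X0 → T0 P; P → S X1; X1 → P X2; X2 → T1 T1; P → T1 X3; X3 → P S; Q → T1 X4; X4 → P T1; Q → T0 X5; X5 → P X6; X6 → T1 T1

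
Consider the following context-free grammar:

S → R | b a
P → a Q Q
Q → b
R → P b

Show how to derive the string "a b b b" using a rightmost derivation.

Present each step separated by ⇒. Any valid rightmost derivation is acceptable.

S ⇒ R ⇒ P b ⇒ a Q Q b ⇒ a Q b b ⇒ a b b b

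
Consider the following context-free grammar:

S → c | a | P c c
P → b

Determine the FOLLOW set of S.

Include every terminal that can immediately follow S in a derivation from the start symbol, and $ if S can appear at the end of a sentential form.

We compute FOLLOW(S) using the standard algorithm.
FOLLOW(S) starts with {$}.
FIRST(P) = {b}
FIRST(S) = {a, b, c}
FOLLOW(P) = {c}
FOLLOW(S) = {$}
Therefore, FOLLOW(S) = {$}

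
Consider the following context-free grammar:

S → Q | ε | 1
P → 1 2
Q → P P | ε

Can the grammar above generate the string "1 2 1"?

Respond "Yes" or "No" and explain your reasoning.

No - no valid derivation exists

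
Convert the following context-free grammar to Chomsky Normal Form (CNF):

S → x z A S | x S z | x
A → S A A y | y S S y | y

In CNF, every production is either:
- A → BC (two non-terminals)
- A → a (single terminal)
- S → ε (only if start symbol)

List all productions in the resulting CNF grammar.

TX → x; TZ → z; S → x; TY → y; A → y; S → TX X0; X0 → TZ X1; X1 → A S; S → TX X2; X2 → S TZ; A → S X3; X3 → A X4; X4 → A TY; A → TY X5; X5 → S X6; X6 → S TY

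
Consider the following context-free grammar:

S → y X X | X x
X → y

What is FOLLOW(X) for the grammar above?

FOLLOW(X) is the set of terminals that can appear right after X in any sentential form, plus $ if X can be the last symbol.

We compute FOLLOW(X) using the standard algorithm.
FOLLOW(S) starts with {$}.
FIRST(S) = {y}
FIRST(X) = {y}
FOLLOW(S) = {$}
FOLLOW(X) = {$, x, y}
Therefore, FOLLOW(X) = {$, x, y}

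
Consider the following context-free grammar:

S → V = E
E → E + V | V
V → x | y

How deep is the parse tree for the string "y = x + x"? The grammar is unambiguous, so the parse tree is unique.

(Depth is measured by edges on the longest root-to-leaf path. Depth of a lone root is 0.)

4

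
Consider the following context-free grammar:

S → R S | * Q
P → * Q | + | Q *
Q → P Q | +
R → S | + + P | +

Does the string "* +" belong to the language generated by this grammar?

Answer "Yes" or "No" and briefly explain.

Yes - a valid derivation exists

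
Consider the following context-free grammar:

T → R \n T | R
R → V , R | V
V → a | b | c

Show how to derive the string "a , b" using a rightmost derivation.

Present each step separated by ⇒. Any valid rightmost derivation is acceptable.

T ⇒ R ⇒ V , R ⇒ V , V ⇒ V , b ⇒ a , b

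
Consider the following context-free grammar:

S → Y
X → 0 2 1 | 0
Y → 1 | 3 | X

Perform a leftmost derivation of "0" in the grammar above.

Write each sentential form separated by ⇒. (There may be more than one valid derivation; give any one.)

S ⇒ Y ⇒ X ⇒ 0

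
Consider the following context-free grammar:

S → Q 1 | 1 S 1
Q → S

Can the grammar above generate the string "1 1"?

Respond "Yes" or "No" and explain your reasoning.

No - no valid derivation exists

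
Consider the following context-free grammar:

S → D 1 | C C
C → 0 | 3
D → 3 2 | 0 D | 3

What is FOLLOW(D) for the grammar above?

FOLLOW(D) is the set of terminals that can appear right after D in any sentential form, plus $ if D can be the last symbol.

We compute FOLLOW(D) using the standard algorithm.
FOLLOW(S) starts with {$}.
FIRST(C) = {0, 3}
FIRST(D) = {0, 3}
FIRST(S) = {0, 3}
FOLLOW(C) = {$, 0, 3}
FOLLOW(D) = {1}
FOLLOW(S) = {$}
Therefore, FOLLOW(D) = {1}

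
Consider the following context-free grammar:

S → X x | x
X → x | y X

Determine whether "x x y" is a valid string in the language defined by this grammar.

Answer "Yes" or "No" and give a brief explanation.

No - no valid derivation exists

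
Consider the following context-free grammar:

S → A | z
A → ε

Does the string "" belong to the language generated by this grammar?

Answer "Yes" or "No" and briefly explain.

Yes - a valid derivation exists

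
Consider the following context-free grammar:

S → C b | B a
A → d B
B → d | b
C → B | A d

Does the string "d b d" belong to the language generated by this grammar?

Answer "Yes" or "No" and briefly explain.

No - no valid derivation exists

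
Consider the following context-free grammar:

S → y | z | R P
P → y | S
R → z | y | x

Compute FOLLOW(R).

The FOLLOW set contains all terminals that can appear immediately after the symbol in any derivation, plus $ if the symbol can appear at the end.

We compute FOLLOW(R) using the standard algorithm.
FOLLOW(S) starts with {$}.
FIRST(P) = {x, y, z}
FIRST(R) = {x, y, z}
FIRST(S) = {x, y, z}
FOLLOW(P) = {$}
FOLLOW(R) = {x, y, z}
FOLLOW(S) = {$}
Therefore, FOLLOW(R) = {x, y, z}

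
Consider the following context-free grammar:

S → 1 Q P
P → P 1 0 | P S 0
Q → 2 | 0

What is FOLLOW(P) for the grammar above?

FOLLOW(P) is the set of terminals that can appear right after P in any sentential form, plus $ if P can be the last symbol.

We compute FOLLOW(P) using the standard algorithm.
FOLLOW(S) starts with {$}.
FIRST(P) = {}
FIRST(Q) = {0, 2}
FIRST(S) = {1}
FOLLOW(P) = {$, 0, 1}
FOLLOW(Q) = {}
FOLLOW(S) = {$, 0}
Therefore, FOLLOW(P) = {$, 0, 1}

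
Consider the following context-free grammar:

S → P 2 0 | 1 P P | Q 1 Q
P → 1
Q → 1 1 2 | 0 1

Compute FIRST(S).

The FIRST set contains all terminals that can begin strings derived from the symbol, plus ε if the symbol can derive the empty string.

We compute FIRST(S) using the standard algorithm.
FIRST(P) = {1}
FIRST(Q) = {0, 1}
FIRST(S) = {0, 1}
Therefore, FIRST(S) = {0, 1}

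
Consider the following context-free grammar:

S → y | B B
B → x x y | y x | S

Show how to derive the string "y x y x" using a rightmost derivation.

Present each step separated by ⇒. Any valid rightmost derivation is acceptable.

S ⇒ B B ⇒ B y x ⇒ y x y x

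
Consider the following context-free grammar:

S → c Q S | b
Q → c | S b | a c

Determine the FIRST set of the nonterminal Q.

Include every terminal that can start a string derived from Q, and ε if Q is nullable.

We compute FIRST(Q) using the standard algorithm.
FIRST(Q) = {a, b, c}
FIRST(S) = {b, c}
Therefore, FIRST(Q) = {a, b, c}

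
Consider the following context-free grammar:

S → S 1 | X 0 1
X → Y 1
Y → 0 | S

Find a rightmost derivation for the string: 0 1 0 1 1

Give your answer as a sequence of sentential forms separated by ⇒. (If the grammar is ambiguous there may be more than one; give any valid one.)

S ⇒ S 1 ⇒ X 0 1 1 ⇒ Y 1 0 1 1 ⇒ 0 1 0 1 1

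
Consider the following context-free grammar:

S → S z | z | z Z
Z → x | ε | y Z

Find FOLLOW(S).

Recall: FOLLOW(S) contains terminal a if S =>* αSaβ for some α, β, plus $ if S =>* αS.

We compute FOLLOW(S) using the standard algorithm.
FOLLOW(S) starts with {$}.
FIRST(S) = {z}
FIRST(Z) = {x, y, ε}
FOLLOW(S) = {$, z}
FOLLOW(Z) = {$, z}
Therefore, FOLLOW(S) = {$, z}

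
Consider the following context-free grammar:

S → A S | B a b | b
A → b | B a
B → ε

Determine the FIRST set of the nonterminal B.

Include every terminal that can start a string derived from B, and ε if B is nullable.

We compute FIRST(B) using the standard algorithm.
FIRST(A) = {a, b}
FIRST(B) = {ε}
FIRST(S) = {a, b}
Therefore, FIRST(B) = {ε}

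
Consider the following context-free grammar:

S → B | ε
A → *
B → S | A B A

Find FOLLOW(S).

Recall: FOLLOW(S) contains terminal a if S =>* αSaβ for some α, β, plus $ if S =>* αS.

We compute FOLLOW(S) using the standard algorithm.
FOLLOW(S) starts with {$}.
FIRST(A) = {*}
FIRST(B) = {*, ε}
FIRST(S) = {*, ε}
FOLLOW(A) = {$, *}
FOLLOW(B) = {$, *}
FOLLOW(S) = {$, *}
Therefore, FOLLOW(S) = {$, *}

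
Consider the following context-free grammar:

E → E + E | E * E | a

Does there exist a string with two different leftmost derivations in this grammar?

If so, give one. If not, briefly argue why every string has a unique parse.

Yes - the string 'a * a + a * a + a' has two distinct leftmost derivations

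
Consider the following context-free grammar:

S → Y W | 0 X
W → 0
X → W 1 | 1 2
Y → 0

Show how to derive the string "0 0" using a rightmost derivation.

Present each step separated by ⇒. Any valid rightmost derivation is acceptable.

S ⇒ Y W ⇒ Y 0 ⇒ 0 0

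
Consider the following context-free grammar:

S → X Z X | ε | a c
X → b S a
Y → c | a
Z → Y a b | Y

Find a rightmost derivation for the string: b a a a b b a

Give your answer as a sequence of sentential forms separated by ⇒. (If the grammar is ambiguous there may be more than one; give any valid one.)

S ⇒ X Z X ⇒ X Z b S a ⇒ X Z b a ⇒ X Y a b b a ⇒ X a a b b a ⇒ b S a a a b b a ⇒ b a a a b b a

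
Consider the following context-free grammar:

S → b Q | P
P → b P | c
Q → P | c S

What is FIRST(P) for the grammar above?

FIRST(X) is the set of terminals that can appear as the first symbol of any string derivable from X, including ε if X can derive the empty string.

We compute FIRST(P) using the standard algorithm.
FIRST(P) = {b, c}
FIRST(Q) = {b, c}
FIRST(S) = {b, c}
Therefore, FIRST(P) = {b, c}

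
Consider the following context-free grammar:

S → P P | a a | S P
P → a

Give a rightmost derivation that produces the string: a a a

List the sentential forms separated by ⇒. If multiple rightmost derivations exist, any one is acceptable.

S ⇒ S P ⇒ S a ⇒ a a a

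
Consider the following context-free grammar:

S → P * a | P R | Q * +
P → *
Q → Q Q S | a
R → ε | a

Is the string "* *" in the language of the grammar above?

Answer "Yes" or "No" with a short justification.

No - no valid derivation exists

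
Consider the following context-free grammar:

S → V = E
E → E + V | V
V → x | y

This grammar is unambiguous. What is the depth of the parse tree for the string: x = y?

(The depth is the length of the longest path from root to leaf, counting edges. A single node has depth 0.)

3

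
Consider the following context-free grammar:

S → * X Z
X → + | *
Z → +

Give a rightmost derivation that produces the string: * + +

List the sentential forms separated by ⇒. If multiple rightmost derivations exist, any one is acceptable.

S ⇒ * X Z ⇒ * X + ⇒ * + +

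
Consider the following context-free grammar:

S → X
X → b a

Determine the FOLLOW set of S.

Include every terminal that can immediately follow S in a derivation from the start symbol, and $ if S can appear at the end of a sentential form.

We compute FOLLOW(S) using the standard algorithm.
FOLLOW(S) starts with {$}.
FIRST(S) = {b}
FIRST(X) = {b}
FOLLOW(S) = {$}
FOLLOW(X) = {$}
Therefore, FOLLOW(S) = {$}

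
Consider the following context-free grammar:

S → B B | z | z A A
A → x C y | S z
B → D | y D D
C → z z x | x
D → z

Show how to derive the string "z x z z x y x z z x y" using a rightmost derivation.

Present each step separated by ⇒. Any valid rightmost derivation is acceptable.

S ⇒ z A A ⇒ z A x C y ⇒ z A x z z x y ⇒ z x C y x z z x y ⇒ z x z z x y x z z x y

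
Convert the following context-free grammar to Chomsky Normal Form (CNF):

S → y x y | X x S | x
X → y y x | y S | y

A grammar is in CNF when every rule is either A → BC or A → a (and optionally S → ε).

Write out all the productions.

TY → y; TX → x; S → x; X → y; S → TY X0; X0 → TX TY; S → X X1; X1 → TX S; X → TY X2; X2 → TY TX; X → TY S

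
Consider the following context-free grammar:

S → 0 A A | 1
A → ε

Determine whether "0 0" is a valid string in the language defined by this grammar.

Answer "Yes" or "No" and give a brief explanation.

No - no valid derivation exists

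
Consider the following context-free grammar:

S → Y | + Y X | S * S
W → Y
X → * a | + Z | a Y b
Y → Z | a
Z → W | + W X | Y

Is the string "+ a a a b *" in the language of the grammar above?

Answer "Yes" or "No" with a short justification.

No - no valid derivation exists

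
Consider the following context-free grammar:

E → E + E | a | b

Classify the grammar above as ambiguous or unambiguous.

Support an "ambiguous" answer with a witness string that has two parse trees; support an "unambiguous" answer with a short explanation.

Ambiguous - the string 'a + b + a + a + b' has two distinct parse trees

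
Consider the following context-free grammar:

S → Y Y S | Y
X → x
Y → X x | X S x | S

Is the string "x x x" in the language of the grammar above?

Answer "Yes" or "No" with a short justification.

No - no valid derivation exists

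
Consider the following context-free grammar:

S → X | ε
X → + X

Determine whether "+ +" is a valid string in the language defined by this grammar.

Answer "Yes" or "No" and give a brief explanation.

No - no valid derivation exists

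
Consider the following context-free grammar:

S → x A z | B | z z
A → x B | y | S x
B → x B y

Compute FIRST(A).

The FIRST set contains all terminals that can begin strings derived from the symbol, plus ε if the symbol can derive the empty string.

We compute FIRST(A) using the standard algorithm.
FIRST(A) = {x, y, z}
FIRST(B) = {x}
FIRST(S) = {x, z}
Therefore, FIRST(A) = {x, y, z}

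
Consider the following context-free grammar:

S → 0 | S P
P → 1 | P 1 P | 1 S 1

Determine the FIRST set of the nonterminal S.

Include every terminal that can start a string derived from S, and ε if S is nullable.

We compute FIRST(S) using the standard algorithm.
FIRST(P) = {1}
FIRST(S) = {0}
Therefore, FIRST(S) = {0}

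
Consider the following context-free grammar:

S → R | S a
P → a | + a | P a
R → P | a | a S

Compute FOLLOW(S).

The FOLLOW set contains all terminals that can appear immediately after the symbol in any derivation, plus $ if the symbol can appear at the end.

We compute FOLLOW(S) using the standard algorithm.
FOLLOW(S) starts with {$}.
FIRST(P) = {+, a}
FIRST(R) = {+, a}
FIRST(S) = {+, a}
FOLLOW(P) = {$, a}
FOLLOW(R) = {$, a}
FOLLOW(S) = {$, a}
Therefore, FOLLOW(S) = {$, a}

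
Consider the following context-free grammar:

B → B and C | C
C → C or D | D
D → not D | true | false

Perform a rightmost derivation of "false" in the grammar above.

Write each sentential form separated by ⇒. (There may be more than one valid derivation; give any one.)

B ⇒ C ⇒ D ⇒ false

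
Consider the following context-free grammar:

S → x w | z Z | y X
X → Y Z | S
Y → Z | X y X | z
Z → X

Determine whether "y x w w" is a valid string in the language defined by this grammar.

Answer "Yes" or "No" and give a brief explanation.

No - no valid derivation exists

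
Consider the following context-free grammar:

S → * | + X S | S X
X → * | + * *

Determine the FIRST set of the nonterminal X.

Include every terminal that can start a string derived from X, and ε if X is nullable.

We compute FIRST(X) using the standard algorithm.
FIRST(S) = {*, +}
FIRST(X) = {*, +}
Therefore, FIRST(X) = {*, +}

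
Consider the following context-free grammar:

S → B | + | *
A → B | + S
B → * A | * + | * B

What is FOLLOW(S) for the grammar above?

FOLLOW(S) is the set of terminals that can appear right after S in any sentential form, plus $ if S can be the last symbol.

We compute FOLLOW(S) using the standard algorithm.
FOLLOW(S) starts with {$}.
FIRST(A) = {*, +}
FIRST(B) = {*}
FIRST(S) = {*, +}
FOLLOW(A) = {$}
FOLLOW(B) = {$}
FOLLOW(S) = {$}
Therefore, FOLLOW(S) = {$}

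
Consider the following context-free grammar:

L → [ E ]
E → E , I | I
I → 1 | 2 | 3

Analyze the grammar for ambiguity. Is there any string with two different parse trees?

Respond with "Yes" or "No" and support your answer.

No - the grammar is unambiguous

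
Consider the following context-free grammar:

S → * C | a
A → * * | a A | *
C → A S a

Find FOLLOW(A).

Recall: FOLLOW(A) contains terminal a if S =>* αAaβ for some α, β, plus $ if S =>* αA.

We compute FOLLOW(A) using the standard algorithm.
FOLLOW(S) starts with {$}.
FIRST(A) = {*, a}
FIRST(C) = {*, a}
FIRST(S) = {*, a}
FOLLOW(A) = {*, a}
FOLLOW(C) = {$, a}
FOLLOW(S) = {$, a}
Therefore, FOLLOW(A) = {*, a}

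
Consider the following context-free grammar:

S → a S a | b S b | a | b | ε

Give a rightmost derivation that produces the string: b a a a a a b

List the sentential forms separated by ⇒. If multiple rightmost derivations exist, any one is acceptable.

S ⇒ b S b ⇒ b a S a b ⇒ b a a S a a b ⇒ b a a a a a b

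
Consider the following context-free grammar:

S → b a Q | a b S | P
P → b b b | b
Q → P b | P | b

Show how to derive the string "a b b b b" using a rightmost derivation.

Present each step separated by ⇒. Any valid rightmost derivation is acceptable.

S ⇒ a b S ⇒ a b P ⇒ a b b b b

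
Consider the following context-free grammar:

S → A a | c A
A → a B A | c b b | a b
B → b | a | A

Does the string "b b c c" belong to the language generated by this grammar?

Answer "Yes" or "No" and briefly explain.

No - no valid derivation exists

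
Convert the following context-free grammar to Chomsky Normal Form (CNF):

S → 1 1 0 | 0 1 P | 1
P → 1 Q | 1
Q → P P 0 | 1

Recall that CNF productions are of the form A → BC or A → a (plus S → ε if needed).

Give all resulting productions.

T1 → 1; T0 → 0; S → 1; P → 1; Q → 1; S → T1 X0; X0 → T1 T0; S → T0 X1; X1 → T1 P; P → T1 Q; Q → P X2; X2 → P T0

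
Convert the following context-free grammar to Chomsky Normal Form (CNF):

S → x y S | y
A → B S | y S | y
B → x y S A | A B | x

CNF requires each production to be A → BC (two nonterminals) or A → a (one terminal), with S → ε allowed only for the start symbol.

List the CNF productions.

TX → x; TY → y; S → y; A → y; B → x; S → TX X0; X0 → TY S; A → B S; A → TY S; B → TX X1; X1 → TY X2; X2 → S A; B → A B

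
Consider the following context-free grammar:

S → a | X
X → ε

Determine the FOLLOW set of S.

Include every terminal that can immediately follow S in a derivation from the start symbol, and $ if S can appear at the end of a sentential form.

We compute FOLLOW(S) using the standard algorithm.
FOLLOW(S) starts with {$}.
FIRST(S) = {a, ε}
FIRST(X) = {ε}
FOLLOW(S) = {$}
FOLLOW(X) = {$}
Therefore, FOLLOW(S) = {$}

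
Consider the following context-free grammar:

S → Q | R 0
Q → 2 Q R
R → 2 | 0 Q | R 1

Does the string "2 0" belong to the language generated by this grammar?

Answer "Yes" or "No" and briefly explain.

Yes - a valid derivation exists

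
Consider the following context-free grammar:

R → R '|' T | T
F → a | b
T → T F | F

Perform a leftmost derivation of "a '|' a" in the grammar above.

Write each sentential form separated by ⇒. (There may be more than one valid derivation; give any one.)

R ⇒ R '|' T ⇒ T '|' T ⇒ F '|' T ⇒ a '|' T ⇒ a '|' F ⇒ a '|' a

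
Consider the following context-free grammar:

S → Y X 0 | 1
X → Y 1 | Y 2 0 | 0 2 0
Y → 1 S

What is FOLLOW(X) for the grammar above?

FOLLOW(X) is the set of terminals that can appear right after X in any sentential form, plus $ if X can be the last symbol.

We compute FOLLOW(X) using the standard algorithm.
FOLLOW(S) starts with {$}.
FIRST(S) = {1}
FIRST(X) = {0, 1}
FIRST(Y) = {1}
FOLLOW(S) = {$, 0, 1, 2}
FOLLOW(X) = {0}
FOLLOW(Y) = {0, 1, 2}
Therefore, FOLLOW(X) = {0}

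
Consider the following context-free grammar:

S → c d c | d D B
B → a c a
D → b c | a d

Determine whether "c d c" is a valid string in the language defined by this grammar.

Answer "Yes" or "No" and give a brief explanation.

Yes - a valid derivation exists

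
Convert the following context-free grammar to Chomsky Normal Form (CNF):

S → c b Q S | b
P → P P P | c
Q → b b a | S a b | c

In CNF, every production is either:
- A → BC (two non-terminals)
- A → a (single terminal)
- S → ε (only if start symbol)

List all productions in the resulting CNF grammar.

TC → c; TB → b; S → b; P → c; TA → a; Q → c; S → TC X0; X0 → TB X1; X1 → Q S; P → P X2; X2 → P P; Q → TB X3; X3 → TB TA; Q → S X4; X4 → TA TB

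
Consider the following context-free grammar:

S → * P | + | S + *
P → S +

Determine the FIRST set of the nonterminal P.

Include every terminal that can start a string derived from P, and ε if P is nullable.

We compute FIRST(P) using the standard algorithm.
FIRST(P) = {*, +}
FIRST(S) = {*, +}
Therefore, FIRST(P) = {*, +}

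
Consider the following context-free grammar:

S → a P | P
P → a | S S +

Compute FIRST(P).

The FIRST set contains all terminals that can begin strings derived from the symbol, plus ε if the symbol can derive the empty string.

We compute FIRST(P) using the standard algorithm.
FIRST(P) = {a}
FIRST(S) = {a}
Therefore, FIRST(P) = {a}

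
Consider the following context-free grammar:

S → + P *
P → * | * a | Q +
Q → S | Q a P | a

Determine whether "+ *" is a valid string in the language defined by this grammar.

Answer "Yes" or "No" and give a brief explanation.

No - no valid derivation exists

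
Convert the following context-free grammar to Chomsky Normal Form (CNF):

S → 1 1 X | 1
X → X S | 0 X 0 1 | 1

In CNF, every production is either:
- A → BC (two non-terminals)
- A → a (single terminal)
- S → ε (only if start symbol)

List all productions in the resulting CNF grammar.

T1 → 1; S → 1; T0 → 0; X → 1; S → T1 X0; X0 → T1 X; X → X S; X → T0 X1; X1 → X X2; X2 → T0 T1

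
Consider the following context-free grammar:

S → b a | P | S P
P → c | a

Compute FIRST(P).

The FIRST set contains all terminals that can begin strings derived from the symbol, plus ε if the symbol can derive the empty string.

We compute FIRST(P) using the standard algorithm.
FIRST(P) = {a, c}
FIRST(S) = {a, b, c}
Therefore, FIRST(P) = {a, c}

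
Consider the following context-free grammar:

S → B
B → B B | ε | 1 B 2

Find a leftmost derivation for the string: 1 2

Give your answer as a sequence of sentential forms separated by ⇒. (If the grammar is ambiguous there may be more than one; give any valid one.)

S ⇒ B ⇒ 1 B 2 ⇒ 1 2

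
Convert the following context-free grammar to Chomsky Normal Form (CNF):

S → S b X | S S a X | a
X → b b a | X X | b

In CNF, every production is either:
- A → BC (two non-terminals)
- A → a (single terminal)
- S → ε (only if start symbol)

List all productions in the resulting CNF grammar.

TB → b; TA → a; S → a; X → b; S → S X0; X0 → TB X; S → S X1; X1 → S X2; X2 → TA X; X → TB X3; X3 → TB TA; X → X X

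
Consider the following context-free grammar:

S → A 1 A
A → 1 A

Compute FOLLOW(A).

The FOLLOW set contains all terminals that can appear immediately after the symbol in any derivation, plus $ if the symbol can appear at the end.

We compute FOLLOW(A) using the standard algorithm.
FOLLOW(S) starts with {$}.
FIRST(A) = {1}
FIRST(S) = {1}
FOLLOW(A) = {$, 1}
FOLLOW(S) = {$}
Therefore, FOLLOW(A) = {$, 1}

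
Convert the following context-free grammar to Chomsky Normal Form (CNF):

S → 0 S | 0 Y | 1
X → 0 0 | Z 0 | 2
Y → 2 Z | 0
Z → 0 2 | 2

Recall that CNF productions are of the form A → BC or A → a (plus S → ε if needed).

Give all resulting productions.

T0 → 0; S → 1; X → 2; T2 → 2; Y → 0; Z → 2; S → T0 S; S → T0 Y; X → T0 T0; X → Z T0; Y → T2 Z; Z → T0 T2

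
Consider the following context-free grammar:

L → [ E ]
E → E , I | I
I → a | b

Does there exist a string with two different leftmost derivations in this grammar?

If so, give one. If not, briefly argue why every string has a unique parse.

No - every string in the language has a unique leftmost derivation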